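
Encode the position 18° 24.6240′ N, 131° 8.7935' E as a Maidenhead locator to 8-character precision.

PK58nj78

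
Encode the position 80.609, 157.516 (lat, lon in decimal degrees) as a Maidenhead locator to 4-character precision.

QR80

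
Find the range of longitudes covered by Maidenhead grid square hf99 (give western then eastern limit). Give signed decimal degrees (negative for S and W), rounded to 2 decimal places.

Field H=7, F=5: +7·20° lon, +5·10° lat → SW at lon -40°, lat -40°.
Square 9, 9: +9·2° lon, +9·1° lat → SW at lon -22°, lat -31°.
Cell spans 2° lon × 1° lat.
west -22.00, east -20.00.

-22.00, -20.00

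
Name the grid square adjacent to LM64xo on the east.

LM74ao

Longitude subsquare x = 23; +1 → 24, wraps to 0 = a, carry into square.
Longitude square 6; +1 → 7.
The latitude characters are unchanged.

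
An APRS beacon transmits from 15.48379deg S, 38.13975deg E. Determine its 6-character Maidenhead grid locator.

KH94bm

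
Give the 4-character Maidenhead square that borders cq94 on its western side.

CQ84

Longitude square 9; −1 → 8.
The latitude characters are unchanged.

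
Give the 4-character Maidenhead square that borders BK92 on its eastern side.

CK02

Longitude square 9; +1 → 10, wraps to 0, carry into field.
Longitude field B = 1; +1 → 2 = C.
The latitude characters are unchanged.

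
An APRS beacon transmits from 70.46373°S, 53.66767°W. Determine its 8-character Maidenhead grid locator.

GB39dm98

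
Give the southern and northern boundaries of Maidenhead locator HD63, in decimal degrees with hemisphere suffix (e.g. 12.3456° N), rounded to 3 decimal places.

57.000° S, 56.000° S

Field H=7, D=3: +7·20° lon, +3·10° lat → SW at lon -40°, lat -60°.
Square 6, 3: +6·2° lon, +3·1° lat → SW at lon -28°, lat -57°.
Cell spans 2° lon × 1° lat.
south 57.000° S, north 56.000° S.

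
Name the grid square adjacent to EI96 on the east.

FI06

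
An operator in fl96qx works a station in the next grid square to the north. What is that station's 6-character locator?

Latitude subsquare x = 23; +1 → 24, wraps to 0 = a, carry into square.
Latitude square 6; +1 → 7.
The longitude characters are unchanged.

FL97qa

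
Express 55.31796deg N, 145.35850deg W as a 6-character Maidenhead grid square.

Offset from 180°W / 90°S: lon 34.6415°, lat 145.3180°.
Field (20°×10°, letters A–R): 34.6415/20 → 1 → B, 145.3180/10 → 14 → O; chars BO.
Square (2°×1°, digits 0–9): 14.6415/2 → 7, 5.3180/1 → 5; chars 75.
Subsquare (5′×2.5′, letters a–x): 0.6415/0.0833333 → 7 → h, 0.3180/0.0416667 → 7 → h; chars hh.

BO75hh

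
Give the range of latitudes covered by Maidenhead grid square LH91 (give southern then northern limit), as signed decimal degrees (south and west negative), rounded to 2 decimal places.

-19.00, -18.00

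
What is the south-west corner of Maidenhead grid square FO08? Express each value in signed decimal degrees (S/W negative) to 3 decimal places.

58.000, -80.000

Field F=5, O=14: +5·20° lon, +14·10° lat → SW at lon -80°, lat 50°.
Square 0, 8: +0·2° lon, +8·1° lat → SW at lon -80°, lat 58°.
latitude 58.000, longitude -80.000.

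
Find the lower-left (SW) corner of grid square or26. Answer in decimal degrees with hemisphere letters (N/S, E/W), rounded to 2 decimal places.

Field O=14, R=17: +14·20° lon, +17·10° lat → SW at lon 100°, lat 80°.
Square 2, 6: +2·2° lon, +6·1° lat → SW at lon 104°, lat 86°.
latitude 86.00° N, longitude 104.00° E.

86.00° N, 104.00° E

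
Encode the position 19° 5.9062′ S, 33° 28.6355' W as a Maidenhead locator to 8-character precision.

Add 180° to longitude and 90° to latitude: 146.52274, 70.90156.
Field (20°×10°, letters A–R): lon ⌊146.52274/20⌋ = 7 → H; lat ⌊70.90156/10⌋ = 7 → H.
Square (2°×1°, digits 0–9): lon ⌊6.52274/2⌋ = 3; lat ⌊0.90156/1⌋ = 0.
Subsquare (5′×2.5′, letters a–x): lon ⌊0.52274/0.0833333⌋ = 6 → g; lat ⌊0.90156/0.0416667⌋ = 21 → v.
Extended square (30″×15″, digits 0–9): lon ⌊0.02274/0.00833333⌋ = 2; lat ⌊0.02656/0.00416667⌋ = 6.

HH30gv26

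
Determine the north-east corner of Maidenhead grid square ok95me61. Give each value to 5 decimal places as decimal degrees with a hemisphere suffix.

15.17500° N, 119.05833° E

Field O=14, K=10: +14·20° lon, +10·10° lat → SW at lon 100°, lat 10°.
Square 9, 5: +9·2° lon, +5·1° lat → SW at lon 118°, lat 15°.
Subsquare m=12, e=4: +12·0.0833333° lon, +4·0.0416667° lat → SW at lon 119°, lat 15.1667°.
Extended square 6, 1: +6·0.00833333° lon, +1·0.00416667° lat → SW at lon 119.05°, lat 15.1708°.
Cell spans 0.00833333° lon × 0.00416667° lat. NE corner is SW corner plus one full cell.
latitude 15.17500° N, longitude 119.05833° E.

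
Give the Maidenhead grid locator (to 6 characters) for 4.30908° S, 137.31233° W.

CI15iq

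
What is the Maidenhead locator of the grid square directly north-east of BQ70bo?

BQ70cp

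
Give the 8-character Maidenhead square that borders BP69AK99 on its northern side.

BP69al90

Latitude extended square 9; +1 → 10, wraps to 0, carry into subsquare.
Latitude subsquare k = 10; +1 → 11 = l.
The longitude characters are unchanged.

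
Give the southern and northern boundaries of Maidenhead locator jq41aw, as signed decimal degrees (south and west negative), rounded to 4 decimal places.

Field J=9, Q=16: +9·20° lon, +16·10° lat → SW at lon 0°, lat 70°.
Square 4, 1: +4·2° lon, +1·1° lat → SW at lon 8°, lat 71°.
Subsquare a=0, w=22: +0·0.0833333° lon, +22·0.0416667° lat → SW at lon 8°, lat 71.9167°.
Cell spans 0.0833333° lon × 0.0416667° lat.
south 71.9167, north 71.9583.

71.9167, 71.9583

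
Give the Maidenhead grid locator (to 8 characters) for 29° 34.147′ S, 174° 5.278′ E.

RG70bk03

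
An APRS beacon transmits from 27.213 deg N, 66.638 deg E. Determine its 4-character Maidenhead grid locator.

ML37

Add 180° to longitude and 90° to latitude: 246.64, 117.21.
Field: lon ⌊246.64/20⌋ = 12 → M; lat ⌊117.21/10⌋ = 11 → L.
Square: lon ⌊6.64/2⌋ = 3; lat ⌊7.21/1⌋ = 7.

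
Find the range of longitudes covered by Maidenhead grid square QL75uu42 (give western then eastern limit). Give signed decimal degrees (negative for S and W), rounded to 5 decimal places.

155.70000, 155.70833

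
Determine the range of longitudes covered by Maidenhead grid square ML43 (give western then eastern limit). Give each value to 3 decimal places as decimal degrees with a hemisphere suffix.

68.000° E, 70.000° E

Field M=12, L=11: +12·20° lon, +11·10° lat → SW at lon 60°, lat 20°.
Square 4, 3: +4·2° lon, +3·1° lat → SW at lon 68°, lat 23°.
Cell spans 2° lon × 1° lat.
west 68.000° E, east 70.000° E.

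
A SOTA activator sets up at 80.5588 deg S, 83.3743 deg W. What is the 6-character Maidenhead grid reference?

Shift to the Maidenhead origin (180°W, 90°S): lon 96.6257, lat 9.4412.
Field: 96.6257/20 → 4 → E, 9.4412/10 → 0 → A; chars EA.
Square: 16.6257/2 → 8, 9.4412/1 → 9; chars 89.
Subsquare: 0.6257/0.0833333 → 7 → h, 0.4412/0.0416667 → 10 → k; chars hk.

EA89hk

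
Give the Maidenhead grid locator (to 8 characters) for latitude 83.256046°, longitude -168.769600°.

AR53og71

Offset from 180°W / 90°S: lon 11.23040°, lat 173.25605°.
Field: lon ⌊11.23040/20⌋ = 0 → A; lat ⌊173.25605/10⌋ = 17 → R.
Square: lon ⌊11.23040/2⌋ = 5; lat ⌊3.25605/1⌋ = 3.
Subsquare: lon ⌊1.23040/0.0833333⌋ = 14 → o; lat ⌊0.25605/0.0416667⌋ = 6 → g.
Extended square: lon ⌊0.06373/0.00833333⌋ = 7; lat ⌊0.00605/0.00416667⌋ = 1.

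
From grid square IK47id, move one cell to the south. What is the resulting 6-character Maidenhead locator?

IK47ic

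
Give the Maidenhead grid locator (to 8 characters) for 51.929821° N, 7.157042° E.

Offset from 180°W / 90°S: lon 187.15704°, lat 141.92982°.
Field (20°×10°, letters A–R): 187.15704/20 → 9 → J, 141.92982/10 → 14 → O; chars JO.
Square (2°×1°, digits 0–9): 7.15704/2 → 3, 1.92982/1 → 1; chars 31.
Subsquare (5′×2.5′, letters a–x): 1.15704/0.0833333 → 13 → n, 0.92982/0.0416667 → 22 → w; chars nw.
Extended square (30″×15″, digits 0–9): 0.07371/0.00833333 → 8, 0.01315/0.00416667 → 3; chars 83.

JO31nw83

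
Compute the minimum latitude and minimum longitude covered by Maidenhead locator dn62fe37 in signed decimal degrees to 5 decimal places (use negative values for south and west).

42.19583, -107.55833

Field D=3, N=13: +3·20° lon, +13·10° lat → SW at lon -120°, lat 40°.
Square 6, 2: +6·2° lon, +2·1° lat → SW at lon -108°, lat 42°.
Subsquare f=5, e=4: +5·0.0833333° lon, +4·0.0416667° lat → SW at lon -107.583°, lat 42.1667°.
Extended square 3, 7: +3·0.00833333° lon, +7·0.00416667° lat → SW at lon -107.558°, lat 42.1958°.
latitude 42.19583, longitude -107.55833.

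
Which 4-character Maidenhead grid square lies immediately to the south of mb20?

Latitude square 0; −1 → -1, wraps to 9, carry into field.
Latitude field B = 1; −1 → 0 = A.
The longitude characters are unchanged.

MA29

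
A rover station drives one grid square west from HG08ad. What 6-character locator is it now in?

GG98xd

Longitude subsquare a = 0; −1 → -1, wraps to 23 = x, carry into square.
Longitude square 0; −1 → -1, wraps to 9, carry into field.
Longitude field H = 7; −1 → 6 = G.
The latitude characters are unchanged.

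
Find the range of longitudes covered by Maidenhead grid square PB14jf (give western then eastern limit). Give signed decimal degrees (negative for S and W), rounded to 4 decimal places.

Field P=15, B=1: +15·20° lon, +1·10° lat → SW at lon 120°, lat -80°.
Square 1, 4: +1·2° lon, +4·1° lat → SW at lon 122°, lat -76°.
Subsquare j=9, f=5: +9·0.0833333° lon, +5·0.0416667° lat → SW at lon 122.75°, lat -75.7917°.
Cell spans 0.0833333° lon × 0.0416667° lat.
west 122.7500, east 122.8333.

122.7500, 122.8333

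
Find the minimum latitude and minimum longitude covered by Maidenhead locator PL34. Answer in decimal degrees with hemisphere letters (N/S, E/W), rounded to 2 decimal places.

24.00° N, 126.00° E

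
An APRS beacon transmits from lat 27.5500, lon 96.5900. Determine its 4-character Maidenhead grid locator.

NL87

Shift to the Maidenhead origin (180°W, 90°S): lon 276.59, lat 117.55.
Field (20°×10°, letters A–R): 276.59/20 → 13 → N, 117.55/10 → 11 → L; chars NL.
Square (2°×1°, digits 0–9): 16.59/2 → 8, 7.55/1 → 7; chars 87.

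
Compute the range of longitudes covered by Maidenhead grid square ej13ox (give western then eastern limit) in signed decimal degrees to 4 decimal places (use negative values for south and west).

-96.8333, -96.7500

Field E=4, J=9: +4·20° lon, +9·10° lat → SW at lon -100°, lat 0°.
Square 1, 3: +1·2° lon, +3·1° lat → SW at lon -98°, lat 3°.
Subsquare o=14, x=23: +14·0.0833333° lon, +23·0.0416667° lat → SW at lon -96.8333°, lat 3.95833°.
Cell spans 0.0833333° lon × 0.0416667° lat.
west -96.8333, east -96.7500.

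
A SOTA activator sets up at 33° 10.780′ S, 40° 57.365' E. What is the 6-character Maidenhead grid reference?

Add 180° to longitude and 90° to latitude: 220.9561, 56.8203.
Field (20°×10°, letters A–R): lon ⌊220.9561/20⌋ = 11 → L; lat ⌊56.8203/10⌋ = 5 → F.
Square (2°×1°, digits 0–9): lon ⌊0.9561/2⌋ = 0; lat ⌊6.8203/1⌋ = 6.
Subsquare (5′×2.5′, letters a–x): lon ⌊0.9561/0.0833333⌋ = 11 → l; lat ⌊0.8203/0.0416667⌋ = 19 → t.

LF06lt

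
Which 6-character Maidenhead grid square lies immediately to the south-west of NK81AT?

Longitude subsquare a = 0; −1 → -1, wraps to 23 = x, carry into square.
Longitude square 8; −1 → 7.
Latitude subsquare t = 19; −1 → 18 = s.

NK71xs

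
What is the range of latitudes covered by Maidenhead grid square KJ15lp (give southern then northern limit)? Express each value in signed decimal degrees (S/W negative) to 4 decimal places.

5.6250, 5.6667

Field K=10, J=9: +10·20° lon, +9·10° lat → SW at lon 20°, lat 0°.
Square 1, 5: +1·2° lon, +5·1° lat → SW at lon 22°, lat 5°.
Subsquare l=11, p=15: +11·0.0833333° lon, +15·0.0416667° lat → SW at lon 22.9167°, lat 5.625°.
Cell spans 0.0833333° lon × 0.0416667° lat.
south 5.6250, north 5.6667.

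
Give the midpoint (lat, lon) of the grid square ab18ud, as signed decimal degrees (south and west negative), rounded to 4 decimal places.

-71.8542, -176.2917

Field A=0, B=1: +0·20° lon, +1·10° lat → SW at lon -180°, lat -80°.
Square 1, 8: +1·2° lon, +8·1° lat → SW at lon -178°, lat -72°.
Subsquare u=20, d=3: +20·0.0833333° lon, +3·0.0416667° lat → SW at lon -176.333°, lat -71.875°.
Cell spans 0.0833333° lon × 0.0416667° lat. Centre is SW corner plus half of each.
latitude -71.8542, longitude -176.2917.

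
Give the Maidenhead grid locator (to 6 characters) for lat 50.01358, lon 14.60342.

JO70ha

Offset from 180°W / 90°S: lon 194.6034°, lat 140.0136°.
Field (20°×10°, letters A–R): lon ⌊194.6034/20⌋ = 9 → J; lat ⌊140.0136/10⌋ = 14 → O.
Square (2°×1°, digits 0–9): lon ⌊14.6034/2⌋ = 7; lat ⌊0.0136/1⌋ = 0.
Subsquare (5′×2.5′, letters a–x): lon ⌊0.6034/0.0833333⌋ = 7 → h; lat ⌊0.0136/0.0416667⌋ = 0 → a.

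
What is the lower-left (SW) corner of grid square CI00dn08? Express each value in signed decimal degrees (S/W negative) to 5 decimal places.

-9.42500, -139.75000

Field C=2, I=8: +2·20° lon, +8·10° lat → SW at lon -140°, lat -10°.
Square 0, 0: +0·2° lon, +0·1° lat → SW at lon -140°, lat -10°.
Subsquare d=3, n=13: +3·0.0833333° lon, +13·0.0416667° lat → SW at lon -139.75°, lat -9.45833°.
Extended square 0, 8: +0·0.00833333° lon, +8·0.00416667° lat → SW at lon -139.75°, lat -9.425°.
latitude -9.42500, longitude -139.75000.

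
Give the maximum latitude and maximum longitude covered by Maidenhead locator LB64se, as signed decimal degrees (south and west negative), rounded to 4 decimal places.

Field L=11, B=1: +11·20° lon, +1·10° lat → SW at lon 40°, lat -80°.
Square 6, 4: +6·2° lon, +4·1° lat → SW at lon 52°, lat -76°.
Subsquare s=18, e=4: +18·0.0833333° lon, +4·0.0416667° lat → SW at lon 53.5°, lat -75.8333°.
Cell spans 0.0833333° lon × 0.0416667° lat. NE corner is SW corner plus one full cell.
latitude -75.7917, longitude 53.5833.

-75.7917, 53.5833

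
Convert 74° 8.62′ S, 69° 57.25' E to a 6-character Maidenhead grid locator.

Shift to the Maidenhead origin (180°W, 90°S): lon 249.9542, lat 15.8563.
Field: 249.9542/20 → 12 → M, 15.8563/10 → 1 → B; chars MB.
Square: 9.9542/2 → 4, 5.8563/1 → 5; chars 45.
Subsquare: 1.9542/0.0833333 → 23 → x, 0.8563/0.0416667 → 20 → u; chars xu.

MB45xu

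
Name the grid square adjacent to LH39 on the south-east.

Longitude square 3; +1 → 4.
Latitude square 9; −1 → 8.

LH48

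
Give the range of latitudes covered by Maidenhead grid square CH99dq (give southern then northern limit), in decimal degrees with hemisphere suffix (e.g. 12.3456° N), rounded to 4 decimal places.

Field C=2, H=7: +2·20° lon, +7·10° lat → SW at lon -140°, lat -20°.
Square 9, 9: +9·2° lon, +9·1° lat → SW at lon -122°, lat -11°.
Subsquare d=3, q=16: +3·0.0833333° lon, +16·0.0416667° lat → SW at lon -121.75°, lat -10.3333°.
Cell spans 0.0833333° lon × 0.0416667° lat.
south 10.3333° S, north 10.2917° S.

10.3333° S, 10.2917° S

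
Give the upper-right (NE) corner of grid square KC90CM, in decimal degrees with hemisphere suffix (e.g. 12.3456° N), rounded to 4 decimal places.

Field K=10, C=2: +10·20° lon, +2·10° lat → SW at lon 20°, lat -70°.
Square 9, 0: +9·2° lon, +0·1° lat → SW at lon 38°, lat -70°.
Subsquare c=2, m=12: +2·0.0833333° lon, +12·0.0416667° lat → SW at lon 38.1667°, lat -69.5°.
Cell spans 0.0833333° lon × 0.0416667° lat. NE corner is SW corner plus one full cell.
latitude 69.4583° S, longitude 38.2500° E.

69.4583° S, 38.2500° E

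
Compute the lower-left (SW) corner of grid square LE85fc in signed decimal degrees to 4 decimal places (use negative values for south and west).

-44.9167, 56.4167

Field L=11, E=4: +11·20° lon, +4·10° lat → SW at lon 40°, lat -50°.
Square 8, 5: +8·2° lon, +5·1° lat → SW at lon 56°, lat -45°.
Subsquare f=5, c=2: +5·0.0833333° lon, +2·0.0416667° lat → SW at lon 56.4167°, lat -44.9167°.
latitude -44.9167, longitude 56.4167.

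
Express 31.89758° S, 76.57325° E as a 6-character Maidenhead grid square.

Shift to the Maidenhead origin (180°W, 90°S): lon 256.5733, lat 58.1024.
Field (20°×10°, letters A–R): 256.5733/20 → 12 → M, 58.1024/10 → 5 → F; chars MF.
Square (2°×1°, digits 0–9): 16.5733/2 → 8, 8.1024/1 → 8; chars 88.
Subsquare (5′×2.5′, letters a–x): 0.5733/0.0833333 → 6 → g, 0.1024/0.0416667 → 2 → c; chars gc.

MF88gc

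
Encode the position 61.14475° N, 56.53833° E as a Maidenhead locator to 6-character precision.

LP81gd

Shift to the Maidenhead origin (180°W, 90°S): lon 236.5383, lat 151.1447.
Field: 236.5383/20 → 11 → L, 151.1447/10 → 15 → P; chars LP.
Square: 16.5383/2 → 8, 1.1447/1 → 1; chars 81.
Subsquare: 0.5383/0.0833333 → 6 → g, 0.1447/0.0416667 → 3 → d; chars gd.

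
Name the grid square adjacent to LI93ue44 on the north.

LI93ue45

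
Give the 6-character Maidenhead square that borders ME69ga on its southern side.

Latitude subsquare a = 0; −1 → -1, wraps to 23 = x, carry into square.
Latitude square 9; −1 → 8.
The longitude characters are unchanged.

ME68gx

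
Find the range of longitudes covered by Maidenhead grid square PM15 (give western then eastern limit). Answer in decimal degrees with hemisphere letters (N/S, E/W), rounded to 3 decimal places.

122.000° E, 124.000° E

Field P=15, M=12: +15·20° lon, +12·10° lat → SW at lon 120°, lat 30°.
Square 1, 5: +1·2° lon, +5·1° lat → SW at lon 122°, lat 35°.
Cell spans 2° lon × 1° lat.
west 122.000° E, east 124.000° E.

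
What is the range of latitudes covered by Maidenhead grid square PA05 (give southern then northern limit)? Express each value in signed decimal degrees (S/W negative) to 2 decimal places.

-85.00, -84.00

Field P=15, A=0: +15·20° lon, +0·10° lat → SW at lon 120°, lat -90°.
Square 0, 5: +0·2° lon, +5·1° lat → SW at lon 120°, lat -85°.
Cell spans 2° lon × 1° lat.
south -85.00, north -84.00.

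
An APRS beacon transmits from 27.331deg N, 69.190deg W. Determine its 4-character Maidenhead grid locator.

FL57

Offset from 180°W / 90°S: lon 110.81°, lat 117.33°.
Field (20°×10°, letters A–R): 110.81/20 → 5 → F, 117.33/10 → 11 → L; chars FL.
Square (2°×1°, digits 0–9): 10.81/2 → 5, 7.33/1 → 7; chars 57.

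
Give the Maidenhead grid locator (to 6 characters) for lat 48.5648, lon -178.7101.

AN08pn

Shift to the Maidenhead origin (180°W, 90°S): lon 1.2899, lat 138.5648.
Field (20°×10°, letters A–R): lon ⌊1.2899/20⌋ = 0 → A; lat ⌊138.5648/10⌋ = 13 → N.
Square (2°×1°, digits 0–9): lon ⌊1.2899/2⌋ = 0; lat ⌊8.5648/1⌋ = 8.
Subsquare (5′×2.5′, letters a–x): lon ⌊1.2899/0.0833333⌋ = 15 → p; lat ⌊0.5648/0.0416667⌋ = 13 → n.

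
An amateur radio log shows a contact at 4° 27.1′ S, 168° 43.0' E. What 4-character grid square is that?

RI45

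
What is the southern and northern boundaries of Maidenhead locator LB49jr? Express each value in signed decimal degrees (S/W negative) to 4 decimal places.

-70.2917, -70.2500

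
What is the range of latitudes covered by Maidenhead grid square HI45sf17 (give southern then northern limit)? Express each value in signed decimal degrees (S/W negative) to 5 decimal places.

-4.76250, -4.75833

Field H=7, I=8: +7·20° lon, +8·10° lat → SW at lon -40°, lat -10°.
Square 4, 5: +4·2° lon, +5·1° lat → SW at lon -32°, lat -5°.
Subsquare s=18, f=5: +18·0.0833333° lon, +5·0.0416667° lat → SW at lon -30.5°, lat -4.79167°.
Extended square 1, 7: +1·0.00833333° lon, +7·0.00416667° lat → SW at lon -30.4917°, lat -4.7625°.
Cell spans 0.00833333° lon × 0.00416667° lat.
south -4.76250, north -4.75833.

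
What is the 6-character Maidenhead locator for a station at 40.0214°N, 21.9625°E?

Offset from 180°W / 90°S: lon 201.9625°, lat 130.0214°.
Field (20°×10°, letters A–R): 201.9625/20 → 10 → K, 130.0214/10 → 13 → N; chars KN.
Square (2°×1°, digits 0–9): 1.9625/2 → 0, 0.0214/1 → 0; chars 00.
Subsquare (5′×2.5′, letters a–x): 1.9625/0.0833333 → 23 → x, 0.0214/0.0416667 → 0 → a; chars xa.

KN00xa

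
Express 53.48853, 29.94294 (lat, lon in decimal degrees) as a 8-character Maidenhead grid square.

KO43xl37

Add 180° to longitude and 90° to latitude: 209.94294, 143.48853.
Field (20°×10°, letters A–R): 209.94294/20 → 10 → K, 143.48853/10 → 14 → O; chars KO.
Square (2°×1°, digits 0–9): 9.94294/2 → 4, 3.48853/1 → 3; chars 43.
Subsquare (5′×2.5′, letters a–x): 1.94294/0.0833333 → 23 → x, 0.48853/0.0416667 → 11 → l; chars xl.
Extended square (30″×15″, digits 0–9): 0.02627/0.00833333 → 3, 0.03020/0.00416667 → 7; chars 37.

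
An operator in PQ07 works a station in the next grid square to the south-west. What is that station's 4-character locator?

Longitude square 0; −1 → -1, wraps to 9, carry into field.
Longitude field P = 15; −1 → 14 = O.
Latitude square 7; −1 → 6.

OQ96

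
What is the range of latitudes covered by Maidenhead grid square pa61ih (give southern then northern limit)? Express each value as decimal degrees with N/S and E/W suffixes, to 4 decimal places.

Field P=15, A=0: +15·20° lon, +0·10° lat → SW at lon 120°, lat -90°.
Square 6, 1: +6·2° lon, +1·1° lat → SW at lon 132°, lat -89°.
Subsquare i=8, h=7: +8·0.0833333° lon, +7·0.0416667° lat → SW at lon 132.667°, lat -88.7083°.
Cell spans 0.0833333° lon × 0.0416667° lat.
south 88.7083° S, north 88.6667° S.

88.7083° S, 88.6667° S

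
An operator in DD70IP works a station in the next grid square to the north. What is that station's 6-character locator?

DD70iq

Latitude subsquare p = 15; +1 → 16 = q.
The longitude characters are unchanged.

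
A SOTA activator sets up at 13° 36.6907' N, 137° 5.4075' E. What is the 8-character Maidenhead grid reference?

PK83no06

Add 180° to longitude and 90° to latitude: 317.09013, 103.61151.
Field (20°×10°, letters A–R): 317.09013/20 → 15 → P, 103.61151/10 → 10 → K; chars PK.
Square (2°×1°, digits 0–9): 17.09013/2 → 8, 3.61151/1 → 3; chars 83.
Subsquare (5′×2.5′, letters a–x): 1.09013/0.0833333 → 13 → n, 0.61151/0.0416667 → 14 → o; chars no.
Extended square (30″×15″, digits 0–9): 0.00679/0.00833333 → 0, 0.02818/0.00416667 → 6; chars 06.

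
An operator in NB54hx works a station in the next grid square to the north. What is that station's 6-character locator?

NB55ha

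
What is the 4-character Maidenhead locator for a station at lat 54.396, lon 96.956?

Shift to the Maidenhead origin (180°W, 90°S): lon 276.96, lat 144.40.
Field: 276.96/20 → 13 → N, 144.40/10 → 14 → O; chars NO.
Square: 16.96/2 → 8, 4.40/1 → 4; chars 84.

NO84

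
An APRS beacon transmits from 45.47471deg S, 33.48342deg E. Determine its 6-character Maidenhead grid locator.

KE64rm

Offset from 180°W / 90°S: lon 213.4834°, lat 44.5253°.
Field: lon ⌊213.4834/20⌋ = 10 → K; lat ⌊44.5253/10⌋ = 4 → E.
Square: lon ⌊13.4834/2⌋ = 6; lat ⌊4.5253/1⌋ = 4.
Subsquare: lon ⌊1.4834/0.0833333⌋ = 17 → r; lat ⌊0.5253/0.0416667⌋ = 12 → m.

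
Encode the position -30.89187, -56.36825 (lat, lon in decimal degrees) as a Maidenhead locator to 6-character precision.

GF19tc

Add 180° to longitude and 90° to latitude: 123.6317, 59.1081.
Field: lon ⌊123.6317/20⌋ = 6 → G; lat ⌊59.1081/10⌋ = 5 → F.
Square: lon ⌊3.6317/2⌋ = 1; lat ⌊9.1081/1⌋ = 9.
Subsquare: lon ⌊1.6317/0.0833333⌋ = 19 → t; lat ⌊0.1081/0.0416667⌋ = 2 → c.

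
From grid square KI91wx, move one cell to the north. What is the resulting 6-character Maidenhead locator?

KI92wa

Latitude subsquare x = 23; +1 → 24, wraps to 0 = a, carry into square.
Latitude square 1; +1 → 2.
The longitude characters are unchanged.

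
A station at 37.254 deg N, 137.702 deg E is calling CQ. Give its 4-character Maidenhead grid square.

Shift to the Maidenhead origin (180°W, 90°S): lon 317.70, lat 127.25.
Field: 317.70/20 → 15 → P, 127.25/10 → 12 → M; chars PM.
Square: 17.70/2 → 8, 7.25/1 → 7; chars 87.

PM87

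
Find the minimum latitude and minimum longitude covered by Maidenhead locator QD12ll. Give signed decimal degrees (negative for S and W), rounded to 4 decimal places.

Field Q=16, D=3: +16·20° lon, +3·10° lat → SW at lon 140°, lat -60°.
Square 1, 2: +1·2° lon, +2·1° lat → SW at lon 142°, lat -58°.
Subsquare l=11, l=11: +11·0.0833333° lon, +11·0.0416667° lat → SW at lon 142.917°, lat -57.5417°.
latitude -57.5417, longitude 142.9167.

-57.5417, 142.9167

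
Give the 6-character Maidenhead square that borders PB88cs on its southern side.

PB88cr

Latitude subsquare s = 18; −1 → 17 = r.
The longitude characters are unchanged.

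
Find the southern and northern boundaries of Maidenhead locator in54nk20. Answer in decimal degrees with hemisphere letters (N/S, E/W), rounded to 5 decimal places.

Field I=8, N=13: +8·20° lon, +13·10° lat → SW at lon -20°, lat 40°.
Square 5, 4: +5·2° lon, +4·1° lat → SW at lon -10°, lat 44°.
Subsquare n=13, k=10: +13·0.0833333° lon, +10·0.0416667° lat → SW at lon -8.91667°, lat 44.4167°.
Extended square 2, 0: +2·0.00833333° lon, +0·0.00416667° lat → SW at lon -8.9°, lat 44.4167°.
Cell spans 0.00833333° lon × 0.00416667° lat.
south 44.41667° N, north 44.42083° N.

44.41667° N, 44.42083° N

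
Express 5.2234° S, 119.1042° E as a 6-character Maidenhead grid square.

OI94ns

Shift to the Maidenhead origin (180°W, 90°S): lon 299.1042, lat 84.7766.
Field: 299.1042/20 → 14 → O, 84.7766/10 → 8 → I; chars OI.
Square: 19.1042/2 → 9, 4.7766/1 → 4; chars 94.
Subsquare: 1.1042/0.0833333 → 13 → n, 0.7766/0.0416667 → 18 → s; chars ns.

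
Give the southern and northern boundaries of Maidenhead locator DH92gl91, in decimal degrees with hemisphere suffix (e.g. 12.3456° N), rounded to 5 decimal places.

17.53750° S, 17.53333° S

Field D=3, H=7: +3·20° lon, +7·10° lat → SW at lon -120°, lat -20°.
Square 9, 2: +9·2° lon, +2·1° lat → SW at lon -102°, lat -18°.
Subsquare g=6, l=11: +6·0.0833333° lon, +11·0.0416667° lat → SW at lon -101.5°, lat -17.5417°.
Extended square 9, 1: +9·0.00833333° lon, +1·0.00416667° lat → SW at lon -101.425°, lat -17.5375°.
Cell spans 0.00833333° lon × 0.00416667° lat.
south 17.53750° S, north 17.53333° S.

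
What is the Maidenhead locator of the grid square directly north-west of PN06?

Longitude square 0; −1 → -1, wraps to 9, carry into field.
Longitude field P = 15; −1 → 14 = O.
Latitude square 6; +1 → 7.

ON97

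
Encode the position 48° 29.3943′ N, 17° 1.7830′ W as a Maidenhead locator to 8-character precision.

Offset from 180°W / 90°S: lon 162.97028°, lat 138.48990°.
Field: lon ⌊162.97028/20⌋ = 8 → I; lat ⌊138.48990/10⌋ = 13 → N.
Square: lon ⌊2.97028/2⌋ = 1; lat ⌊8.48990/1⌋ = 8.
Subsquare: lon ⌊0.97028/0.0833333⌋ = 11 → l; lat ⌊0.48990/0.0416667⌋ = 11 → l.
Extended square: lon ⌊0.05362/0.00833333⌋ = 6; lat ⌊0.03157/0.00416667⌋ = 7.

IN18ll67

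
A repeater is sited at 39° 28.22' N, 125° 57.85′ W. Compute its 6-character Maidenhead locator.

CM79al

Shift to the Maidenhead origin (180°W, 90°S): lon 54.0358, lat 129.4703.
Field (20°×10°, letters A–R): lon ⌊54.0358/20⌋ = 2 → C; lat ⌊129.4703/10⌋ = 12 → M.
Square (2°×1°, digits 0–9): lon ⌊14.0358/2⌋ = 7; lat ⌊9.4703/1⌋ = 9.
Subsquare (5′×2.5′, letters a–x): lon ⌊0.0358/0.0833333⌋ = 0 → a; lat ⌊0.4703/0.0416667⌋ = 11 → l.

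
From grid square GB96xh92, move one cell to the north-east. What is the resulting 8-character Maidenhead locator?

HB06ah03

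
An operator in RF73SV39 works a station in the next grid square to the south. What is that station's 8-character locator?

RF73sv38

Latitude extended square 9; −1 → 8.
The longitude characters are unchanged.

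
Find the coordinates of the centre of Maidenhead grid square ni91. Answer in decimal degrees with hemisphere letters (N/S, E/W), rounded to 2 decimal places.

8.50° S, 99.00° E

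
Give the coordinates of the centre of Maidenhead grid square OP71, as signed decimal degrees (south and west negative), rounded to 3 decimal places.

Field O=14, P=15: +14·20° lon, +15·10° lat → SW at lon 100°, lat 60°.
Square 7, 1: +7·2° lon, +1·1° lat → SW at lon 114°, lat 61°.
Cell spans 2° lon × 1° lat. Centre is SW corner plus half of each.
latitude 61.500, longitude 115.000.

61.500, 115.000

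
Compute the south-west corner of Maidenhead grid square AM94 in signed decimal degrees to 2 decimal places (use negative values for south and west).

Field A=0, M=12: +0·20° lon, +12·10° lat → SW at lon -180°, lat 30°.
Square 9, 4: +9·2° lon, +4·1° lat → SW at lon -162°, lat 34°.
latitude 34.00, longitude -162.00.

34.00, -162.00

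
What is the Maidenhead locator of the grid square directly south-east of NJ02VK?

NJ02wj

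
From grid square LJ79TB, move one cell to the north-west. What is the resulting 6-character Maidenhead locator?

LJ79sc

Longitude subsquare t = 19; −1 → 18 = s.
Latitude subsquare b = 1; +1 → 2 = c.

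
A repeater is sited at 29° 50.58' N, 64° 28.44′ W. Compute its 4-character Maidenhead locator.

Offset from 180°W / 90°S: lon 115.53°, lat 119.84°.
Field: lon ⌊115.53/20⌋ = 5 → F; lat ⌊119.84/10⌋ = 11 → L.
Square: lon ⌊15.53/2⌋ = 7; lat ⌊9.84/1⌋ = 9.

FL79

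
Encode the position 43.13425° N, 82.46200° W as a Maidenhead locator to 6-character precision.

EN83sd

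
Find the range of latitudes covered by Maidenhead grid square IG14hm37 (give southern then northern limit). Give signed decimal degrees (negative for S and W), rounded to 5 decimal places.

-25.47083, -25.46667

Field I=8, G=6: +8·20° lon, +6·10° lat → SW at lon -20°, lat -30°.
Square 1, 4: +1·2° lon, +4·1° lat → SW at lon -18°, lat -26°.
Subsquare h=7, m=12: +7·0.0833333° lon, +12·0.0416667° lat → SW at lon -17.4167°, lat -25.5°.
Extended square 3, 7: +3·0.00833333° lon, +7·0.00416667° lat → SW at lon -17.3917°, lat -25.4708°.
Cell spans 0.00833333° lon × 0.00416667° lat.
south -25.47083, north -25.46667.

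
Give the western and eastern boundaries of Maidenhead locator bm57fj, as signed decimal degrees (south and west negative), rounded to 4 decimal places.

-149.5833, -149.5000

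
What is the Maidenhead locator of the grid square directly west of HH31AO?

HH21xo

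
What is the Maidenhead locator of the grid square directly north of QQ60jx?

QQ61ja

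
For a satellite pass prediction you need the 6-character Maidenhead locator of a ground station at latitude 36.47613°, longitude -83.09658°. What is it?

EM86kl

Shift to the Maidenhead origin (180°W, 90°S): lon 96.9034, lat 126.4761.
Field: 96.9034/20 → 4 → E, 126.4761/10 → 12 → M; chars EM.
Square: 16.9034/2 → 8, 6.4761/1 → 6; chars 86.
Subsquare: 0.9034/0.0833333 → 10 → k, 0.4761/0.0416667 → 11 → l; chars kl.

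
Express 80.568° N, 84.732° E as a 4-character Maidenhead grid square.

NR20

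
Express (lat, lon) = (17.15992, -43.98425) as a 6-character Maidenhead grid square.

GK87ad

Add 180° to longitude and 90° to latitude: 136.0157, 107.1599.
Field: 136.0157/20 → 6 → G, 107.1599/10 → 10 → K; chars GK.
Square: 16.0157/2 → 8, 7.1599/1 → 7; chars 87.
Subsquare: 0.0157/0.0833333 → 0 → a, 0.1599/0.0416667 → 3 → d; chars ad.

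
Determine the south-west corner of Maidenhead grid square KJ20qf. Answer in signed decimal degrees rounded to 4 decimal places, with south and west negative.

0.2083, 25.3333

Field K=10, J=9: +10·20° lon, +9·10° lat → SW at lon 20°, lat 0°.
Square 2, 0: +2·2° lon, +0·1° lat → SW at lon 24°, lat 0°.
Subsquare q=16, f=5: +16·0.0833333° lon, +5·0.0416667° lat → SW at lon 25.3333°, lat 0.208333°.
latitude 0.2083, longitude 25.3333.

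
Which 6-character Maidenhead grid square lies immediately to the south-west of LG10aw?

LG00xv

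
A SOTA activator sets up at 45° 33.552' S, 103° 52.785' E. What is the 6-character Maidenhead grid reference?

OE14wk

Shift to the Maidenhead origin (180°W, 90°S): lon 283.8798, lat 44.4408.
Field: lon ⌊283.8798/20⌋ = 14 → O; lat ⌊44.4408/10⌋ = 4 → E.
Square: lon ⌊3.8798/2⌋ = 1; lat ⌊4.4408/1⌋ = 4.
Subsquare: lon ⌊1.8798/0.0833333⌋ = 22 → w; lat ⌊0.4408/0.0416667⌋ = 10 → k.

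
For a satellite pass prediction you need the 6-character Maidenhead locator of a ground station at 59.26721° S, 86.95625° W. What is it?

ED60mr

Add 180° to longitude and 90° to latitude: 93.0438, 30.7328.
Field (20°×10°, letters A–R): 93.0438/20 → 4 → E, 30.7328/10 → 3 → D; chars ED.
Square (2°×1°, digits 0–9): 13.0438/2 → 6, 0.7328/1 → 0; chars 60.
Subsquare (5′×2.5′, letters a–x): 1.0438/0.0833333 → 12 → m, 0.7328/0.0416667 → 17 → r; chars mr.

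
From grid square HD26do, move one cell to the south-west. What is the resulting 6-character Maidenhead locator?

Longitude subsquare d = 3; −1 → 2 = c.
Latitude subsquare o = 14; −1 → 13 = n.

HD26cn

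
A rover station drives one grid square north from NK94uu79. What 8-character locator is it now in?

Latitude extended square 9; +1 → 10, wraps to 0, carry into subsquare.
Latitude subsquare u = 20; +1 → 21 = v.
The longitude characters are unchanged.

NK94uv70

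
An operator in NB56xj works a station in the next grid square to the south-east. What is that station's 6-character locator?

NB66ai

Longitude subsquare x = 23; +1 → 24, wraps to 0 = a, carry into square.
Longitude square 5; +1 → 6.
Latitude subsquare j = 9; −1 → 8 = i.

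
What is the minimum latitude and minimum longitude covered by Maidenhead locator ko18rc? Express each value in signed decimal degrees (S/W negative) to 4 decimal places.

Field K=10, O=14: +10·20° lon, +14·10° lat → SW at lon 20°, lat 50°.
Square 1, 8: +1·2° lon, +8·1° lat → SW at lon 22°, lat 58°.
Subsquare r=17, c=2: +17·0.0833333° lon, +2·0.0416667° lat → SW at lon 23.4167°, lat 58.0833°.
latitude 58.0833, longitude 23.4167.

58.0833, 23.4167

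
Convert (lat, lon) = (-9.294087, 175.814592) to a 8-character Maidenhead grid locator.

RI70vq79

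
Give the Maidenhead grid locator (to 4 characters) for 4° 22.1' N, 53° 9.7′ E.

Offset from 180°W / 90°S: lon 233.16°, lat 94.37°.
Field: 233.16/20 → 11 → L, 94.37/10 → 9 → J; chars LJ.
Square: 13.16/2 → 6, 4.37/1 → 4; chars 64.

LJ64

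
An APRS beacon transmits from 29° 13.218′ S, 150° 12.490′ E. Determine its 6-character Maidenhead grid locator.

QG50cs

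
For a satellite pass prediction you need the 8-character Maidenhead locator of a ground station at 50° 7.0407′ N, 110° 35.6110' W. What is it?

DO40qc88

Add 180° to longitude and 90° to latitude: 69.40648, 140.11735.
Field: 69.40648/20 → 3 → D, 140.11735/10 → 14 → O; chars DO.
Square: 9.40648/2 → 4, 0.11735/1 → 0; chars 40.
Subsquare: 1.40648/0.0833333 → 16 → q, 0.11735/0.0416667 → 2 → c; chars qc.
Extended square: 0.07315/0.00833333 → 8, 0.03401/0.00416667 → 8; chars 88.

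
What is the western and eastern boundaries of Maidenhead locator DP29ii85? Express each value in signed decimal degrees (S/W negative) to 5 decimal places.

-115.26667, -115.25833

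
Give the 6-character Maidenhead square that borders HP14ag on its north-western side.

HP04xh

Longitude subsquare a = 0; −1 → -1, wraps to 23 = x, carry into square.
Longitude square 1; −1 → 0.
Latitude subsquare g = 6; +1 → 7 = h.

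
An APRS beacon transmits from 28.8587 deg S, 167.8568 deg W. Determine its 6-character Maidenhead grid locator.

Add 180° to longitude and 90° to latitude: 12.1432, 61.1413.
Field: 12.1432/20 → 0 → A, 61.1413/10 → 6 → G; chars AG.
Square: 12.1432/2 → 6, 1.1413/1 → 1; chars 61.
Subsquare: 0.1432/0.0833333 → 1 → b, 0.1413/0.0416667 → 3 → d; chars bd.

AG61bd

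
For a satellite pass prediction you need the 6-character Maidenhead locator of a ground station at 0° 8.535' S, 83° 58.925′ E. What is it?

NI19xu

Offset from 180°W / 90°S: lon 263.9821°, lat 89.8577°.
Field (20°×10°, letters A–R): lon ⌊263.9821/20⌋ = 13 → N; lat ⌊89.8577/10⌋ = 8 → I.
Square (2°×1°, digits 0–9): lon ⌊3.9821/2⌋ = 1; lat ⌊9.8577/1⌋ = 9.
Subsquare (5′×2.5′, letters a–x): lon ⌊1.9821/0.0833333⌋ = 23 → x; lat ⌊0.8577/0.0416667⌋ = 20 → u.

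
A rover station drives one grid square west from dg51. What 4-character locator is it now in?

Longitude square 5; −1 → 4.
The latitude characters are unchanged.

DG41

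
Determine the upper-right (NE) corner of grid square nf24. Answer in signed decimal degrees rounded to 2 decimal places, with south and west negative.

Field N=13, F=5: +13·20° lon, +5·10° lat → SW at lon 80°, lat -40°.
Square 2, 4: +2·2° lon, +4·1° lat → SW at lon 84°, lat -36°.
Cell spans 2° lon × 1° lat. NE corner is SW corner plus one full cell.
latitude -35.00, longitude 86.00.

-35.00, 86.00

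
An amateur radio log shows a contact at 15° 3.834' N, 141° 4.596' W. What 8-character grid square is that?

BK95lb05

Add 180° to longitude and 90° to latitude: 38.92340, 105.06390.
Field: 38.92340/20 → 1 → B, 105.06390/10 → 10 → K; chars BK.
Square: 18.92340/2 → 9, 5.06390/1 → 5; chars 95.
Subsquare: 0.92340/0.0833333 → 11 → l, 0.06390/0.0416667 → 1 → b; chars lb.
Extended square: 0.00673/0.00833333 → 0, 0.02223/0.00416667 → 5; chars 05.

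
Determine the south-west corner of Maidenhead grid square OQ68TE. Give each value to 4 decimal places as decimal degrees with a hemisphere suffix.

Field O=14, Q=16: +14·20° lon, +16·10° lat → SW at lon 100°, lat 70°.
Square 6, 8: +6·2° lon, +8·1° lat → SW at lon 112°, lat 78°.
Subsquare t=19, e=4: +19·0.0833333° lon, +4·0.0416667° lat → SW at lon 113.583°, lat 78.1667°.
latitude 78.1667° N, longitude 113.5833° E.

78.1667° N, 113.5833° E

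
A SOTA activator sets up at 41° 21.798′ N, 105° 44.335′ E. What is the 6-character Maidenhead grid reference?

Add 180° to longitude and 90° to latitude: 285.7389, 131.3633.
Field: 285.7389/20 → 14 → O, 131.3633/10 → 13 → N; chars ON.
Square: 5.7389/2 → 2, 1.3633/1 → 1; chars 21.
Subsquare: 1.7389/0.0833333 → 20 → u, 0.3633/0.0416667 → 8 → i; chars ui.

ON21ui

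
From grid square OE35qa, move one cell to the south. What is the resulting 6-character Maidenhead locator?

Latitude subsquare a = 0; −1 → -1, wraps to 23 = x, carry into square.
Latitude square 5; −1 → 4.
The longitude characters are unchanged.

OE34qx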